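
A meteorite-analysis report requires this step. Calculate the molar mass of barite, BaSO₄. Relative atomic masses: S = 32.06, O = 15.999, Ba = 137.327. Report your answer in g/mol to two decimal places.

The formula mass is the sum 1·137.327 + 1·32.06 + 4·15.999.

233.38 g/mol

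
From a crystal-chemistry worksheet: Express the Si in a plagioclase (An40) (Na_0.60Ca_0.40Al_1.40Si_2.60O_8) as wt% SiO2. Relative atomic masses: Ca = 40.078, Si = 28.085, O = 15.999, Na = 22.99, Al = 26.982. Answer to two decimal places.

58.16 wt%

Molar mass of Na_0.60Ca_0.40Al_1.40Si_2.60O_8 = 0.60×22.99 + 0.40×40.078 + 1.40×26.982 + 2.60×28.085 + 8×15.999 = 268.613 g/mol.
Each formula unit contains 2.60 Si, equivalent to 2.60/1 = 2.6000 mol SiO2.
M(SiO2) = 1×28.085 + 2×15.999 = 60.083 g/mol.
Mass of SiO2 per formula unit = 2.6000 × 60.083 = 156.216 g.
SiO2 wt% = 156.216 / 268.613 × 100 = 58.16%.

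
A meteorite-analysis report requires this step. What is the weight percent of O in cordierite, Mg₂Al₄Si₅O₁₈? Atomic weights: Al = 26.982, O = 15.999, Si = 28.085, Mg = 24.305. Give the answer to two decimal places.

Molar mass of Mg₂Al₄Si₅O₁₈: 2×24.305 + 4×26.982 + 5×28.085 + 18×15.999 = 584.945 g/mol.
Mass of O per formula unit: 18 × 15.999 = 287.982 g.
Weight fraction O = 287.982 / 584.945 = 0.4923.

49.23 wt%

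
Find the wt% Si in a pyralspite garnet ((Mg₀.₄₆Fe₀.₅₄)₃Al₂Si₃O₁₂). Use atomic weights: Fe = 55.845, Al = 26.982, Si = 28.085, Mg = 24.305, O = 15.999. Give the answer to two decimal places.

Formula mass = 1.38·24.305 + 1.62·55.845 + 2·26.982 + 3·28.085 + 12·15.999 = 454.217 g/mol, of which 84.255 g is Si.
So Si makes up 84.255/454.217 = 0.1855 of the mass, i.e. 18.55%.

18.55 weight percent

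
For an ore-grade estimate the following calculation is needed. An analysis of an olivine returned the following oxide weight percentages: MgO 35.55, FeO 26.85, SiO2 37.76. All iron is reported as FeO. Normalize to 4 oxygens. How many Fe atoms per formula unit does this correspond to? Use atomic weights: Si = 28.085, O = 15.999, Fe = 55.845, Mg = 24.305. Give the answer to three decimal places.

35.55 wt% MgO ÷ 40.304 g/mol = 0.88205 mol, giving 0.88205 Mg and 0.88205 O.
26.85 wt% FeO ÷ 71.844 g/mol = 0.37373 mol, giving 0.37373 Fe and 0.37373 O.
37.76 wt% SiO2 ÷ 60.083 g/mol = 0.62846 mol, giving 0.62846 Si and 1.25692 O.
Oxygen sums to 2.51270; scaling by 4/2.51270 = 1.59191 puts the formula on 4 O.
Fe: 0.37373 × 1.59191 = 0.595 atoms per formula unit.

0.595 Fe apfu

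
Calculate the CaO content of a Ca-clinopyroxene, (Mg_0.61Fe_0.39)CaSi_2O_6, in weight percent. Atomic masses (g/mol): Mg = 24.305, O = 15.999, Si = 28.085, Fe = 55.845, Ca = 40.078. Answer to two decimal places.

Molar mass of (Mg_0.61Fe_0.39)CaSi_2O_6 = 0.61*24.305 + 0.39*55.845 + 1*40.078 + 2*28.085 + 6*15.999 = 228.848 g/mol.
Each formula unit contains 1 Ca, equivalent to 1/1 = 1.0000 mol CaO.
M(CaO) = 1×40.078 + 1×15.999 = 56.077 g/mol.
Mass of CaO per formula unit = 1.0000 × 56.077 = 56.077 g.
CaO wt% = 56.077 / 228.848 × 100 = 24.50%.

24.50 wt%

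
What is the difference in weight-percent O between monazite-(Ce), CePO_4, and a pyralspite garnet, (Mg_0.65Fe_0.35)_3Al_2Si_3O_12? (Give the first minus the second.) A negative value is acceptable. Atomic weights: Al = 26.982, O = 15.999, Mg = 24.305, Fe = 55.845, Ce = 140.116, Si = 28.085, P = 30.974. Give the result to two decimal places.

First mineral: 63.996 g O in 235.086 g formula = 27.22 wt% O.
Second mineral: 191.988 g O in 436.239 g formula = 44.01 wt% O.
27.22% − 44.01% gives a difference of -16.79 percentage points.

-16.79 percentage points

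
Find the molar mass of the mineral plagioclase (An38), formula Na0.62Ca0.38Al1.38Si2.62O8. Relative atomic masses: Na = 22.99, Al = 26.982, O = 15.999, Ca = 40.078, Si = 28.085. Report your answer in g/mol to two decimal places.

268.29 g/mol

The formula mass is the sum 0.62(22.99) + 0.38(40.078) + 1.38(26.982) + 2.62(28.085) + 8(15.999).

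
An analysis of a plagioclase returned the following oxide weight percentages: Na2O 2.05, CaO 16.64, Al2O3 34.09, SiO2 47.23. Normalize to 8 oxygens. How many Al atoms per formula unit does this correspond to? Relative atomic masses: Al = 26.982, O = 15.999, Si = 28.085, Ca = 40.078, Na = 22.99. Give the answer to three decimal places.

2.05 wt% Na2O ÷ 61.979 g/mol = 0.03308 mol, giving 0.06616 Na and 0.03308 O.
16.64 wt% CaO ÷ 56.077 g/mol = 0.29673 mol, giving 0.29673 Ca and 0.29673 O.
34.09 wt% Al2O3 ÷ 101.961 g/mol = 0.33434 mol, giving 0.66868 Al and 1.00302 O.
47.23 wt% SiO2 ÷ 60.083 g/mol = 0.78608 mol, giving 0.78608 Si and 1.57216 O.
Oxygen sums to 2.90499; scaling by 8/2.90499 = 2.75388 puts the formula on 8 O.
Al: 0.66868 × 2.75388 = 1.841 atoms per formula unit.

1.841 Al apfu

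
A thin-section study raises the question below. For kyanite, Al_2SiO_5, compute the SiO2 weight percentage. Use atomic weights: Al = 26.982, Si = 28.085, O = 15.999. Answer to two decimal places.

37.08 wt%

M(Al_2SiO_5) = 162.044 g/mol; M(SiO2) = 60.083 g/mol.
Moles SiO2 per formula unit = 1 Si ÷ 1 = 1.0000.
SiO2 fraction = (1.0000 × 60.083) / 162.044 = 60.083/162.044 = 0.3708.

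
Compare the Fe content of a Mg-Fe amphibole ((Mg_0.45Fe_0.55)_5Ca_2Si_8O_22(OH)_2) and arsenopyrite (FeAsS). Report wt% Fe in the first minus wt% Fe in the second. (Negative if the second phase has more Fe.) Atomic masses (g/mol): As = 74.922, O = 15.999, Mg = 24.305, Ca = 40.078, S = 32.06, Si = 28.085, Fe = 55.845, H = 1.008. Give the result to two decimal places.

M((Mg_0.45Fe_0.55)_5Ca_2Si_8O_22(OH)_2) = 899.088 g/mol, so wt% Fe = 153.574/899.088 × 100 = 17.08%.
M(FeAsS) = 162.827 g/mol, so wt% Fe = 55.845/162.827 × 100 = 34.30%.
17.08 − 34.30 = -17.22 pp.

-17.22 percentage points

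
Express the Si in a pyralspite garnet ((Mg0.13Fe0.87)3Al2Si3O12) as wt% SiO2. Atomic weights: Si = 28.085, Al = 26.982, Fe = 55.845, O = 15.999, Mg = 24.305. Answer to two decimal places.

37.13 wt%

M((Mg0.13Fe0.87)3Al2Si3O12) = 485.441 g/mol; M(SiO2) = 60.083 g/mol.
Moles SiO2 per formula unit = 3 Si ÷ 1 = 3.0000.
SiO2 fraction = (3.0000 × 60.083) / 485.441 = 180.249/485.441 = 0.3713.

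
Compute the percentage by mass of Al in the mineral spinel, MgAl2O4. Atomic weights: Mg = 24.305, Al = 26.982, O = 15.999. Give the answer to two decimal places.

37.93 wt%

Formula mass = 1*24.305 + 2*26.982 + 4*15.999 = 142.265 g/mol, of which 53.964 g is Al.
So Al makes up 53.964/142.265 = 0.3793 of the mass, i.e. 37.93%.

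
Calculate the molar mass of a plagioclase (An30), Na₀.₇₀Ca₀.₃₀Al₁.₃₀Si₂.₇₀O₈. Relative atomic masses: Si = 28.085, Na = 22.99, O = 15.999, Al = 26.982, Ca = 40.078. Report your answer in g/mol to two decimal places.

267.01 g/mol

M = 0.70*22.99 + 0.30*40.078 + 1.30*26.982 + 2.70*28.085 + 8*15.999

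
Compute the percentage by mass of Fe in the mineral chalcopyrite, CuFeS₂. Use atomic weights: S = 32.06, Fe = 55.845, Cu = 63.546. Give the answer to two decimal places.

M(CuFeS₂) = 183.511 g/mol.
Fe contributes 1 × 55.845 = 55.845 g per mole.
55.845/183.511 = 0.3043 → 30.43%.

30.43 weight percent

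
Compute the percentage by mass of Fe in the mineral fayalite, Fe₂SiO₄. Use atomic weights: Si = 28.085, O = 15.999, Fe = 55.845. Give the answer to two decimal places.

54.81 wt%

Formula mass = 2·55.845 + 1·28.085 + 4·15.999 = 203.771 g/mol, of which 111.690 g is Fe.
So Fe makes up 111.690/203.771 = 0.5481 of the mass, i.e. 54.81%.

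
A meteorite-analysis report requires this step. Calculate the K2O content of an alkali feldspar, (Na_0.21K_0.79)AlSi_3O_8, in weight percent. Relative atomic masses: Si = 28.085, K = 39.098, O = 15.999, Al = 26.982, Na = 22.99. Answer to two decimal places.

Formula mass = 274.944 g/mol.
0.79 K → 0.3950 mol K2O per formula unit; M(K2O) = 94.195, so K2O mass = 37.207 g.
37.207/274.944 × 100 = 13.53 wt%.

13.53 wt%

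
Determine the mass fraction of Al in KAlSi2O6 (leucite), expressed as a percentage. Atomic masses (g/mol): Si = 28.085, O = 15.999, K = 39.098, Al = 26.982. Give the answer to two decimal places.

12.36 wt%

Formula mass = 1·39.098 + 1·26.982 + 2·28.085 + 6·15.999 = 218.244 g/mol, of which 26.982 g is Al.
So Al makes up 26.982/218.244 = 0.1236 of the mass, i.e. 12.36%.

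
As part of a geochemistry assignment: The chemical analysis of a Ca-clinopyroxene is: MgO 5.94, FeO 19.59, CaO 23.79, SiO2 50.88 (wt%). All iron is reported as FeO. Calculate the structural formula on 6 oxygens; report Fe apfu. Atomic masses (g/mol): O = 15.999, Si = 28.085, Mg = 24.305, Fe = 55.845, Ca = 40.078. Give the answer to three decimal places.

MgO: 5.94/40.304 = 0.14738 mol → 0.14738 mol Mg, 0.14738 mol O.
FeO: 19.59/71.844 = 0.27267 mol → 0.27267 mol Fe, 0.27267 mol O.
CaO: 23.79/56.077 = 0.42424 mol → 0.42424 mol Ca, 0.42424 mol O.
SiO2: 50.88/60.083 = 0.84683 mol → 0.84683 mol Si, 1.69366 mol O.
Total oxygen = 2.53795 mol. Normalization factor = 6/2.53795 = 2.36411.
Fe per 6 O = 0.27267 × 2.36411 = 0.645.

0.645 Fe apfu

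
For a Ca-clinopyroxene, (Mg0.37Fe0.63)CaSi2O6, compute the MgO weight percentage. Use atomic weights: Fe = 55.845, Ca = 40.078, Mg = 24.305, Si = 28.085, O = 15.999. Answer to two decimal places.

M((Mg0.37Fe0.63)CaSi2O6) = 236.417 g/mol; M(MgO) = 40.304 g/mol.
Moles MgO per formula unit = 0.37 Mg ÷ 1 = 0.3700.
MgO fraction = (0.3700 × 40.304) / 236.417 = 14.912/236.417 = 0.0631.

6.31 wt%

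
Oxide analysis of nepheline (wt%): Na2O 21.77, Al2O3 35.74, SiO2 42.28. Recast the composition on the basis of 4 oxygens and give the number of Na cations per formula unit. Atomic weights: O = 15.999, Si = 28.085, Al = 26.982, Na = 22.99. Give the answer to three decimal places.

Na2O: 21.77/61.979 = 0.35125 mol → 0.70250 mol Na, 0.35125 mol O.
Al2O3: 35.74/101.961 = 0.35053 mol → 0.70106 mol Al, 1.05159 mol O.
SiO2: 42.28/60.083 = 0.70369 mol → 0.70369 mol Si, 1.40738 mol O.
Total oxygen = 2.81022 mol. Normalization factor = 4/2.81022 = 1.42338.
Na per 4 O = 0.70250 × 1.42338 = 1.000.

1.000 Na apfu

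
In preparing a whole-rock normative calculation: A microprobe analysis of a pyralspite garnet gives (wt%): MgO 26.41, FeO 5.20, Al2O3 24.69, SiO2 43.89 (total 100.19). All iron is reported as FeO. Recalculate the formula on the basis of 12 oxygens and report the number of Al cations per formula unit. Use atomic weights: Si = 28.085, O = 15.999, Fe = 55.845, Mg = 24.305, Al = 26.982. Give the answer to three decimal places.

MgO: 26.41/40.304 = 0.65527 mol → 0.65527 mol Mg, 0.65527 mol O.
FeO: 5.20/71.844 = 0.07238 mol → 0.07238 mol Fe, 0.07238 mol O.
Al2O3: 24.69/101.961 = 0.24215 mol → 0.48430 mol Al, 0.72645 mol O.
SiO2: 43.89/60.083 = 0.73049 mol → 0.73049 mol Si, 1.46098 mol O.
Total oxygen = 2.91508 mol. Normalization factor = 12/2.91508 = 4.11653.
Al per 12 O = 0.48430 × 4.11653 = 1.994.

1.994 Al apfu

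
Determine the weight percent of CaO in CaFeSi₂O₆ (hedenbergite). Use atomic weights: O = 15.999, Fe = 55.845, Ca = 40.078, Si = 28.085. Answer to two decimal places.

22.60 wt%

Molar mass of CaFeSi₂O₆ = 1*40.078 + 1*55.845 + 2*28.085 + 6*15.999 = 248.087 g/mol.
Each formula unit contains 1 Ca, equivalent to 1/1 = 1.0000 mol CaO.
M(CaO) = 1×40.078 + 1×15.999 = 56.077 g/mol.
Mass of CaO per formula unit = 1.0000 × 56.077 = 56.077 g.
CaO wt% = 56.077 / 248.087 × 100 = 22.60%.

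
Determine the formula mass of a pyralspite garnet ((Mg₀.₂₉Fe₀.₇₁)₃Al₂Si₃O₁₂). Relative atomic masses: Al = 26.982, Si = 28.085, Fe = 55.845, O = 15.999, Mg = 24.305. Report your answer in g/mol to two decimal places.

M = 0.87·24.305 + 2.13·55.845 + 2·26.982 + 3·28.085 + 12·15.999

470.30 g/mol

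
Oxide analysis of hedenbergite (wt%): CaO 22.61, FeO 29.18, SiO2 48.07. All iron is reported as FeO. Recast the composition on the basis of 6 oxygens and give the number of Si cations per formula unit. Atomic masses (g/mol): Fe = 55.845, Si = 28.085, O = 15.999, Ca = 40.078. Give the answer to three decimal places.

22.61 wt% CaO ÷ 56.077 g/mol = 0.40320 mol, giving 0.40320 Ca and 0.40320 O.
29.18 wt% FeO ÷ 71.844 g/mol = 0.40616 mol, giving 0.40616 Fe and 0.40616 O.
48.07 wt% SiO2 ÷ 60.083 g/mol = 0.80006 mol, giving 0.80006 Si and 1.60012 O.
Oxygen sums to 2.40948; scaling by 6/2.40948 = 2.49016 puts the formula on 6 O.
Si: 0.80006 × 2.49016 = 1.992 atoms per formula unit.

1.992 Si apfu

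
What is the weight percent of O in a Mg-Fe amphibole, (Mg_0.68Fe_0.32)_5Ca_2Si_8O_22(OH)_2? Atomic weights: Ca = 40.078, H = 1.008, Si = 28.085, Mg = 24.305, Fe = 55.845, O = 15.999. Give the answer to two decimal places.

Molar mass of (Mg_0.68Fe_0.32)_5Ca_2Si_8O_22(OH)_2: 3.40·24.305 + 1.60·55.845 + 2·40.078 + 8·28.085 + 24·15.999 + 2·1.008 = 862.817 g/mol.
Mass of O per formula unit: 24 × 15.999 = 383.976 g.
Weight fraction O = 383.976 / 862.817 = 0.4450.

44.50 mass %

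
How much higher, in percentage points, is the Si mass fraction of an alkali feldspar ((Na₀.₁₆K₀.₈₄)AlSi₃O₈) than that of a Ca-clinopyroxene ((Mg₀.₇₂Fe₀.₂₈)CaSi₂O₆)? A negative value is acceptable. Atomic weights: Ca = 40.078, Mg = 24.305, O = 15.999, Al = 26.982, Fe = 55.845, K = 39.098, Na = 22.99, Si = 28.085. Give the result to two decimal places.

First mineral: 84.255 g Si in 275.750 g formula = 30.55 wt% Si.
Second mineral: 56.170 g Si in 225.378 g formula = 24.92 wt% Si.
30.55% − 24.92% gives a difference of 5.63 percentage points.

5.63 percentage points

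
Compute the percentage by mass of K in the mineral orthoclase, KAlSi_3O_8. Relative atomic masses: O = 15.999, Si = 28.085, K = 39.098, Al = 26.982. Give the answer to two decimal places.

Formula mass = 1·39.098 + 1·26.982 + 3·28.085 + 8·15.999 = 278.327 g/mol, of which 39.098 g is K.
So K makes up 39.098/278.327 = 0.1405 of the mass, i.e. 14.05%.

14.05 weight percent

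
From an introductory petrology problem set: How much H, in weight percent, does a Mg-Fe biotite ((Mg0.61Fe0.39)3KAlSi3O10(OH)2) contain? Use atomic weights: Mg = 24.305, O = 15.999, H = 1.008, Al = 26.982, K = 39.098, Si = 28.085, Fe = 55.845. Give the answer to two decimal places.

0.44 weight percent

Molar mass of (Mg0.61Fe0.39)3KAlSi3O10(OH)2: 1.83*24.305 + 1.17*55.845 + 1*39.098 + 1*26.982 + 3*28.085 + 12*15.999 + 2*1.008 = 454.156 g/mol.
Mass of H per formula unit: 2 × 1.008 = 2.016 g.
Weight fraction H = 2.016 / 454.156 = 0.0044.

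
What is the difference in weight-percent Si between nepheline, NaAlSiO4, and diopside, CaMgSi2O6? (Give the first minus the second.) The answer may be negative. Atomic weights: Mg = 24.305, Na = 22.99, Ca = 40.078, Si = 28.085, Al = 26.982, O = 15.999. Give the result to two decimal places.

-6.17 percentage points

First mineral: 28.085 g Si in 142.053 g formula = 19.77 wt% Si.
Second mineral: 56.170 g Si in 216.547 g formula = 25.94 wt% Si.
19.77% − 25.94% gives a difference of -6.17 percentage points.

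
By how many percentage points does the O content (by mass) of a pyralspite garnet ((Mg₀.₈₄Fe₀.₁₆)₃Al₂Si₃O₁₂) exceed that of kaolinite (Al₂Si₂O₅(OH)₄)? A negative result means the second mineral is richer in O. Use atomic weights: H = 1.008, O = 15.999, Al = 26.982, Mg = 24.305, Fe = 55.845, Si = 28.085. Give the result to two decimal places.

M((Mg₀.₈₄Fe₀.₁₆)₃Al₂Si₃O₁₂) = 418.261 g/mol, so wt% O = 191.988/418.261 × 100 = 45.90%.
M(Al₂Si₂O₅(OH)₄) = 258.157 g/mol, so wt% O = 143.991/258.157 × 100 = 55.78%.
45.90 − 55.78 = -9.88 pp.

-9.88 percentage points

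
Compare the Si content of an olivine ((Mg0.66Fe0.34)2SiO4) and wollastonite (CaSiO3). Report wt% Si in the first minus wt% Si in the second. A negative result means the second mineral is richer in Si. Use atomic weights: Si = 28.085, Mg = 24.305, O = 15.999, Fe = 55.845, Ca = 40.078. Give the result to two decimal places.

Si in (Mg0.66Fe0.34)2SiO4: molar mass 162.138 g/mol; 1×28.085 = 28.085 g → 17.32 wt%.
Si in CaSiO3: molar mass 116.160 g/mol; 1×28.085 = 28.085 g → 24.18 wt%.
Difference = 17.32 − 24.18 = -6.86 percentage points.

-6.86 percentage points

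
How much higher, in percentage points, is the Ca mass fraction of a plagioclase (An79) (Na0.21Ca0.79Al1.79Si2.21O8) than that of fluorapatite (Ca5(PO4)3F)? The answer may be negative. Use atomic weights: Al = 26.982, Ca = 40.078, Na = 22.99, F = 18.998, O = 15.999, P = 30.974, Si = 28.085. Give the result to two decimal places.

-28.22 percentage points

Ca in Na0.21Ca0.79Al1.79Si2.21O8: molar mass 274.847 g/mol; 0.79×40.078 = 31.662 g → 11.52 wt%.
Ca in Ca5(PO4)3F: molar mass 504.298 g/mol; 5×40.078 = 200.390 g → 39.74 wt%.
Difference = 11.52 − 39.74 = -28.22 percentage points.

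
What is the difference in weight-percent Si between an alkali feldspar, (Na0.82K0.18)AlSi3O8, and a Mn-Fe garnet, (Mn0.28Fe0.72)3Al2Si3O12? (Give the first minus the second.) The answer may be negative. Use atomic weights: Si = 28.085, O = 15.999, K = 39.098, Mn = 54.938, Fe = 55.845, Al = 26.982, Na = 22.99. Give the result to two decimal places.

First mineral: 84.255 g Si in 265.118 g formula = 31.78 wt% Si.
Second mineral: 84.255 g Si in 496.980 g formula = 16.95 wt% Si.
31.78% − 16.95% gives a difference of 14.83 percentage points.

14.83 percentage points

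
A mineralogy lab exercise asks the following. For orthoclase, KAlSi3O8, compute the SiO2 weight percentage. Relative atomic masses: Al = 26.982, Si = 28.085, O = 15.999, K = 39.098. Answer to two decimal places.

64.76 wt%

Molar mass of KAlSi3O8 = 1·39.098 + 1·26.982 + 3·28.085 + 8·15.999 = 278.327 g/mol.
Each formula unit contains 3 Si, equivalent to 3/1 = 3.0000 mol SiO2.
M(SiO2) = 1×28.085 + 2×15.999 = 60.083 g/mol.
Mass of SiO2 per formula unit = 3.0000 × 60.083 = 180.249 g.
SiO2 wt% = 180.249 / 278.327 × 100 = 64.76%.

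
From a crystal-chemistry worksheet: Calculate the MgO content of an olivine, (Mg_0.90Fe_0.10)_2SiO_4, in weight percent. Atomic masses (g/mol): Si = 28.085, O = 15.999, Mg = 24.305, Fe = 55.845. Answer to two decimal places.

M((Mg_0.90Fe_0.10)_2SiO_4) = 146.999 g/mol; M(MgO) = 40.304 g/mol.
Moles MgO per formula unit = 1.80 Mg ÷ 1 = 1.8000.
MgO fraction = (1.8000 × 40.304) / 146.999 = 72.547/146.999 = 0.4935.

49.35 wt%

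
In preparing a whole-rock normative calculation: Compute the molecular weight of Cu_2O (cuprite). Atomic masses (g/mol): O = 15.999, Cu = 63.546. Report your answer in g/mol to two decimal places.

143.09 g/mol

M = 2×63.546 + 1×15.999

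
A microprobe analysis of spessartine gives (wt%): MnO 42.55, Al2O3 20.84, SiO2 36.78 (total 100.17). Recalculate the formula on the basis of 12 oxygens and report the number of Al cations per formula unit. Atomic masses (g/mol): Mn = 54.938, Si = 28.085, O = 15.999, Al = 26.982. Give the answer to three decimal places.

2.013 Al apfu

MnO (M=70.937): mol = 0.59983; Mn = 0.59983, O = 0.59983.
Al2O3 (M=101.961): mol = 0.20439; Al = 0.40878, O = 0.61317.
SiO2 (M=60.083): mol = 0.61215; Si = 0.61215, O = 1.22430.
ΣO = 2.43730; factor = 12/ΣO = 4.92348.
Al apfu = 0.40878 × 4.92348 = 2.013.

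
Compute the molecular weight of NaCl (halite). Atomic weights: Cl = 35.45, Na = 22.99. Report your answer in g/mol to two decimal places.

M = 1*22.99 + 1*35.45

58.44 g/mol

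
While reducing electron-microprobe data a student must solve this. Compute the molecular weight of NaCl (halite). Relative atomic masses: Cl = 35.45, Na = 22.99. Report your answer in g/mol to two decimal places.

58.44 g/mol

M = 1(22.99) + 1(35.45)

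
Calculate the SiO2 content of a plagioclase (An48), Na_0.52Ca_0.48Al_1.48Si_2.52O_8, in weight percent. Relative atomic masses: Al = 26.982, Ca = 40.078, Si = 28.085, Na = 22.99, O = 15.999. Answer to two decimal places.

Molar mass of Na_0.52Ca_0.48Al_1.48Si_2.52O_8 = 0.52·22.99 + 0.48·40.078 + 1.48·26.982 + 2.52·28.085 + 8·15.999 = 269.892 g/mol.
Each formula unit contains 2.52 Si, equivalent to 2.52/1 = 2.5200 mol SiO2.
M(SiO2) = 1×28.085 + 2×15.999 = 60.083 g/mol.
Mass of SiO2 per formula unit = 2.5200 × 60.083 = 151.409 g.
SiO2 wt% = 151.409 / 269.892 × 100 = 56.10%.

56.10 wt%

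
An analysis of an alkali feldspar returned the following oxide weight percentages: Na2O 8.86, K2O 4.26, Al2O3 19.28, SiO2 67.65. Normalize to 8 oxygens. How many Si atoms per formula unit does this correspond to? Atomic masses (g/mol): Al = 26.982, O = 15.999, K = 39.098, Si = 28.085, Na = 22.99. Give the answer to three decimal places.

8.86 wt% Na2O ÷ 61.979 g/mol = 0.14295 mol, giving 0.28590 Na and 0.14295 O.
4.26 wt% K2O ÷ 94.195 g/mol = 0.04523 mol, giving 0.09046 K and 0.04523 O.
19.28 wt% Al2O3 ÷ 101.961 g/mol = 0.18909 mol, giving 0.37818 Al and 0.56727 O.
67.65 wt% SiO2 ÷ 60.083 g/mol = 1.12594 mol, giving 1.12594 Si and 2.25188 O.
Oxygen sums to 3.00733; scaling by 8/3.00733 = 2.66017 puts the formula on 8 O.
Si: 1.12594 × 2.66017 = 2.995 atoms per formula unit.

2.995 Si apfu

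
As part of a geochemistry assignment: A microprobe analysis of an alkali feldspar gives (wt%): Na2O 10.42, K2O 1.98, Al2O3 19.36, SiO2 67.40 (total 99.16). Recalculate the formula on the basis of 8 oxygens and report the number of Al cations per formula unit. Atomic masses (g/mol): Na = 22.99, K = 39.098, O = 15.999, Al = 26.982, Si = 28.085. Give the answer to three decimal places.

1.012 Al apfu

10.42 wt% Na2O ÷ 61.979 g/mol = 0.16812 mol, giving 0.33624 Na and 0.16812 O.
1.98 wt% K2O ÷ 94.195 g/mol = 0.02102 mol, giving 0.04204 K and 0.02102 O.
19.36 wt% Al2O3 ÷ 101.961 g/mol = 0.18988 mol, giving 0.37976 Al and 0.56964 O.
67.40 wt% SiO2 ÷ 60.083 g/mol = 1.12178 mol, giving 1.12178 Si and 2.24356 O.
Oxygen sums to 3.00234; scaling by 8/3.00234 = 2.66459 puts the formula on 8 O.
Al: 0.37976 × 2.66459 = 1.012 atoms per formula unit.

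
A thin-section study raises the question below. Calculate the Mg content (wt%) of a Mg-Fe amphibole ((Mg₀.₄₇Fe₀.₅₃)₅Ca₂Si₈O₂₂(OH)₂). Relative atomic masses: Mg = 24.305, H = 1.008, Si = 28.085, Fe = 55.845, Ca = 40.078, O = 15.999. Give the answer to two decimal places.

Molar mass of (Mg₀.₄₇Fe₀.₅₃)₅Ca₂Si₈O₂₂(OH)₂: 2.35×24.305 + 2.65×55.845 + 2×40.078 + 8×28.085 + 24×15.999 + 2×1.008 = 895.934 g/mol.
Mass of Mg per formula unit: 2.35 × 24.305 = 57.117 g.
Weight fraction Mg = 57.117 / 895.934 = 0.0638.

6.38 wt%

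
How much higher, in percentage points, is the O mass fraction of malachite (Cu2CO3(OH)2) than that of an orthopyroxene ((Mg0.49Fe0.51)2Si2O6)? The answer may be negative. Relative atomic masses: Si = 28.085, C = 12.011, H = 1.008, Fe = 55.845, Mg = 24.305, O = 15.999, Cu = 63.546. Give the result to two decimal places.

-5.03 percentage points

M(Cu2CO3(OH)2) = 221.114 g/mol, so wt% O = 79.995/221.114 × 100 = 36.18%.
M((Mg0.49Fe0.51)2Si2O6) = 232.945 g/mol, so wt% O = 95.994/232.945 × 100 = 41.21%.
36.18 − 41.21 = -5.03 pp.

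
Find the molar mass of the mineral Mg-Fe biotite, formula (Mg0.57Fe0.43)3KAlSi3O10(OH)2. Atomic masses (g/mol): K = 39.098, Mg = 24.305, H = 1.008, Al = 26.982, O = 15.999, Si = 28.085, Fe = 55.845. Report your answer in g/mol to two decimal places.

M = 1.71(24.305) + 1.29(55.845) + 1(39.098) + 1(26.982) + 3(28.085) + 12(15.999) + 2(1.008)

457.94 g/mol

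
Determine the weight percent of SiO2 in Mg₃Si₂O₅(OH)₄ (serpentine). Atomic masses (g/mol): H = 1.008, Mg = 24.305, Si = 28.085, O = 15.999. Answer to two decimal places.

Formula mass = 277.108 g/mol.
2 Si → 2.0000 mol SiO2 per formula unit; M(SiO2) = 60.083, so SiO2 mass = 120.166 g.
120.166/277.108 × 100 = 43.36 wt%.

43.36 wt%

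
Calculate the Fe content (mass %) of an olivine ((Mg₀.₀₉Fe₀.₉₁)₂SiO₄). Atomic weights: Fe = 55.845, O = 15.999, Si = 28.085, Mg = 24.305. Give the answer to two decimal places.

51.31 mass %

Molar mass of (Mg₀.₀₉Fe₀.₉₁)₂SiO₄: 0.18×24.305 + 1.82×55.845 + 1×28.085 + 4×15.999 = 198.094 g/mol.
Mass of Fe per formula unit: 1.82 × 55.845 = 101.638 g.
Weight fraction Fe = 101.638 / 198.094 = 0.5131.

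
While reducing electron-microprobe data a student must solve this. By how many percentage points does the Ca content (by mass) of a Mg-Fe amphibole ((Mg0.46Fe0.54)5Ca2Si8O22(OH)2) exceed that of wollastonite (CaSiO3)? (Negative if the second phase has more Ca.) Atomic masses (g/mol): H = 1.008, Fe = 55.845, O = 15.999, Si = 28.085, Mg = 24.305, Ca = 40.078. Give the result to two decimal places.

-25.57 percentage points

First mineral: 80.156 g Ca in 897.511 g formula = 8.93 wt% Ca.
Second mineral: 40.078 g Ca in 116.160 g formula = 34.50 wt% Ca.
8.93% − 34.50% gives a difference of -25.57 percentage points.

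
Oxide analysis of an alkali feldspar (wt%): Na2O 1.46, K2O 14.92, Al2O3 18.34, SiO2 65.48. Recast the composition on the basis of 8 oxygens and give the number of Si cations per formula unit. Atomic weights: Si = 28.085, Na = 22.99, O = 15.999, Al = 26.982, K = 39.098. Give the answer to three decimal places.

3.005 Si apfu

Na2O: 1.46/61.979 = 0.02356 mol → 0.04712 mol Na, 0.02356 mol O.
K2O: 14.92/94.195 = 0.15839 mol → 0.31678 mol K, 0.15839 mol O.
Al2O3: 18.34/101.961 = 0.17987 mol → 0.35974 mol Al, 0.53961 mol O.
SiO2: 65.48/60.083 = 1.08983 mol → 1.08983 mol Si, 2.17966 mol O.
Total oxygen = 2.90122 mol. Normalization factor = 8/2.90122 = 2.75746.
Si per 8 O = 1.08983 × 2.75746 = 3.005.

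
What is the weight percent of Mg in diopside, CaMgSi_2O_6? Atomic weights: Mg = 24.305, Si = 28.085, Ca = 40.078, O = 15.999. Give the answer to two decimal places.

11.22 mass %

M(CaMgSi_2O_6) = 216.547 g/mol.
Mg contributes 1 × 24.305 = 24.305 g per mole.
24.305/216.547 = 0.1122 → 11.22%.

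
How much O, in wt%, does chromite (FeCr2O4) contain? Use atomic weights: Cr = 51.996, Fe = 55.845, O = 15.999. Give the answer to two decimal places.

28.59 wt%

Formula mass = 1×55.845 + 2×51.996 + 4×15.999 = 223.833 g/mol, of which 63.996 g is O.
So O makes up 63.996/223.833 = 0.2859 of the mass, i.e. 28.59%.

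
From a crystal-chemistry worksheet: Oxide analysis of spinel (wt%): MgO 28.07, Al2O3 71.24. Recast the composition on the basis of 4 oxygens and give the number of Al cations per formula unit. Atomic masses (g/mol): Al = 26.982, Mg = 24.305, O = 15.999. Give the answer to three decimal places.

2.002 Al apfu

MgO (M=40.304): mol = 0.69646; Mg = 0.69646, O = 0.69646.
Al2O3 (M=101.961): mol = 0.69870; Al = 1.39740, O = 2.09610.
ΣO = 2.79256; factor = 4/ΣO = 1.43238.
Al apfu = 1.39740 × 1.43238 = 2.002.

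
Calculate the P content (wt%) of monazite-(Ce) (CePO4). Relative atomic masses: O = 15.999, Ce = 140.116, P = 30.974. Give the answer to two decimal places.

13.18 wt%

Molar mass of CePO4: 1*140.116 + 1*30.974 + 4*15.999 = 235.086 g/mol.
Mass of P per formula unit: 1 × 30.974 = 30.974 g.
Weight fraction P = 30.974 / 235.086 = 0.1318.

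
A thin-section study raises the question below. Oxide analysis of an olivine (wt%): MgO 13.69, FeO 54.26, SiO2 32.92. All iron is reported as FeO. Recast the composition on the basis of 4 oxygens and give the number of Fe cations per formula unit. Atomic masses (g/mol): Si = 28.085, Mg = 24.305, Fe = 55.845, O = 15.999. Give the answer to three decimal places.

1.379 Fe apfu

MgO (M=40.304): mol = 0.33967; Mg = 0.33967, O = 0.33967.
FeO (M=71.844): mol = 0.75525; Fe = 0.75525, O = 0.75525.
SiO2 (M=60.083): mol = 0.54791; Si = 0.54791, O = 1.09582.
ΣO = 2.19074; factor = 4/ΣO = 1.82587.
Fe apfu = 0.75525 × 1.82587 = 1.379.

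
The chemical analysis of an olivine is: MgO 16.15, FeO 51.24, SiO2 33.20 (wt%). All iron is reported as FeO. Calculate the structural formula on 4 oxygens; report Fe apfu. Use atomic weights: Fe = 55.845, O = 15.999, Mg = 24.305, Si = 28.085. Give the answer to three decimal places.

MgO (M=40.304): mol = 0.40070; Mg = 0.40070, O = 0.40070.
FeO (M=71.844): mol = 0.71321; Fe = 0.71321, O = 0.71321.
SiO2 (M=60.083): mol = 0.55257; Si = 0.55257, O = 1.10514.
ΣO = 2.21905; factor = 4/ΣO = 1.80257.
Fe apfu = 0.71321 × 1.80257 = 1.286.

1.286 Fe apfu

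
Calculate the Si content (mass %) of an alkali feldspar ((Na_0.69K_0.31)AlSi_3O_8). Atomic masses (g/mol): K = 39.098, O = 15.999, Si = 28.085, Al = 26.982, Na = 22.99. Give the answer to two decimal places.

M((Na_0.69K_0.31)AlSi_3O_8) = 267.212 g/mol.
Si contributes 3 × 28.085 = 84.255 g per mole.
84.255/267.212 = 0.3153 → 31.53%.

31.53 mass %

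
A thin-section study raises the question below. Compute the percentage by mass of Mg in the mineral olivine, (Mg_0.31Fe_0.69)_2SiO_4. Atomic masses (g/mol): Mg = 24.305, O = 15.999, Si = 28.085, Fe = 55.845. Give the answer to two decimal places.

Molar mass of (Mg_0.31Fe_0.69)_2SiO_4: 0.62×24.305 + 1.38×55.845 + 1×28.085 + 4×15.999 = 184.216 g/mol.
Mass of Mg per formula unit: 0.62 × 24.305 = 15.069 g.
Weight fraction Mg = 15.069 / 184.216 = 0.0818.

8.18 wt%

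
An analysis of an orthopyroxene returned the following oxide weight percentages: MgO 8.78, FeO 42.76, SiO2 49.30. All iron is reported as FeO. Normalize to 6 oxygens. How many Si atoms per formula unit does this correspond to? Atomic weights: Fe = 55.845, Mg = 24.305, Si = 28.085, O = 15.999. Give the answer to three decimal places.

2.006 Si apfu

8.78 wt% MgO ÷ 40.304 g/mol = 0.21784 mol, giving 0.21784 Mg and 0.21784 O.
42.76 wt% FeO ÷ 71.844 g/mol = 0.59518 mol, giving 0.59518 Fe and 0.59518 O.
49.30 wt% SiO2 ÷ 60.083 g/mol = 0.82053 mol, giving 0.82053 Si and 1.64106 O.
Oxygen sums to 2.45408; scaling by 6/2.45408 = 2.44491 puts the formula on 6 O.
Si: 0.82053 × 2.44491 = 2.006 atoms per formula unit.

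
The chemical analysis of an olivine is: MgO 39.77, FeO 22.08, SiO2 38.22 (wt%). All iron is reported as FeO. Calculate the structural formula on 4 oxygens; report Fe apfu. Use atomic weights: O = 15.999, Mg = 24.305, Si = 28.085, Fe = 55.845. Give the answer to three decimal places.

0.479 Fe apfu

MgO (M=40.304): mol = 0.98675; Mg = 0.98675, O = 0.98675.
FeO (M=71.844): mol = 0.30733; Fe = 0.30733, O = 0.30733.
SiO2 (M=60.083): mol = 0.63612; Si = 0.63612, O = 1.27224.
ΣO = 2.56632; factor = 4/ΣO = 1.55865.
Fe apfu = 0.30733 × 1.55865 = 0.479.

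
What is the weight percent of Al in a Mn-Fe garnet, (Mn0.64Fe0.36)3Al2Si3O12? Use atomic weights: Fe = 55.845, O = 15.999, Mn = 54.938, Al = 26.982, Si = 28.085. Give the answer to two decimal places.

Molar mass of (Mn0.64Fe0.36)3Al2Si3O12: 1.92·54.938 + 1.08·55.845 + 2·26.982 + 3·28.085 + 12·15.999 = 496.001 g/mol.
Mass of Al per formula unit: 2 × 26.982 = 53.964 g.
Weight fraction Al = 53.964 / 496.001 = 0.1088.

10.88 wt%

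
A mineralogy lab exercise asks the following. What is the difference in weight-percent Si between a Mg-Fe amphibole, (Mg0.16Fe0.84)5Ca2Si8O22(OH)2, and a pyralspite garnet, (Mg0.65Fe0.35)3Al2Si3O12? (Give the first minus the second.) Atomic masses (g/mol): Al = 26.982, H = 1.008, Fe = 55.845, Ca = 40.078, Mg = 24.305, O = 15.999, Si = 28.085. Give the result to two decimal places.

4.47 percentage points

Si in (Mg0.16Fe0.84)5Ca2Si8O22(OH)2: molar mass 944.821 g/mol; 8×28.085 = 224.680 g → 23.78 wt%.
Si in (Mg0.65Fe0.35)3Al2Si3O12: molar mass 436.239 g/mol; 3×28.085 = 84.255 g → 19.31 wt%.
Difference = 23.78 − 19.31 = 4.47 percentage points.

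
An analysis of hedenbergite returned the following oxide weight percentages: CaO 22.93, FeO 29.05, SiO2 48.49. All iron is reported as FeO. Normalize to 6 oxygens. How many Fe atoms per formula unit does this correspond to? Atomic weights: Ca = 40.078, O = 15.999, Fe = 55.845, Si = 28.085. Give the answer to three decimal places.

CaO: 22.93/56.077 = 0.40890 mol → 0.40890 mol Ca, 0.40890 mol O.
FeO: 29.05/71.844 = 0.40435 mol → 0.40435 mol Fe, 0.40435 mol O.
SiO2: 48.49/60.083 = 0.80705 mol → 0.80705 mol Si, 1.61410 mol O.
Total oxygen = 2.42735 mol. Normalization factor = 6/2.42735 = 2.47183.
Fe per 6 O = 0.40435 × 2.47183 = 0.999.

0.999 Fe apfu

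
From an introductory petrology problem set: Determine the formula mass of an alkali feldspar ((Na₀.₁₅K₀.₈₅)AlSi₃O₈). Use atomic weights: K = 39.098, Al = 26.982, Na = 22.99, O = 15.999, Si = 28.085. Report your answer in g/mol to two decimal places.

275.91 g/mol

The formula mass is the sum 0.15*22.99 + 0.85*39.098 + 1*26.982 + 3*28.085 + 8*15.999.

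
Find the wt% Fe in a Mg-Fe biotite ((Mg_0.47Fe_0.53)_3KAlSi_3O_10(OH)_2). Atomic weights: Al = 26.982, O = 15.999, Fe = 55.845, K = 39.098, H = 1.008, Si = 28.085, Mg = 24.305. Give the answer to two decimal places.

Molar mass of (Mg_0.47Fe_0.53)_3KAlSi_3O_10(OH)_2: 1.41×24.305 + 1.59×55.845 + 1×39.098 + 1×26.982 + 3×28.085 + 12×15.999 + 2×1.008 = 467.403 g/mol.
Mass of Fe per formula unit: 1.59 × 55.845 = 88.794 g.
Weight fraction Fe = 88.794 / 467.403 = 0.1900.

19.00 weight percent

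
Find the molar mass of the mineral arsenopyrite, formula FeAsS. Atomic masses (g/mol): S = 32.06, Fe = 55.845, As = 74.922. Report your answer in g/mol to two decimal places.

162.83 g/mol

The formula mass is the sum 1*55.845 + 1*74.922 + 1*32.06.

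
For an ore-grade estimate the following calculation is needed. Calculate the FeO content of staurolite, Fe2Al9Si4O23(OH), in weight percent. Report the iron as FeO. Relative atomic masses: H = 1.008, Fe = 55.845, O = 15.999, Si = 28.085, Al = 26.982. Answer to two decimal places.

16.87 wt%

Formula mass = 851.852 g/mol.
2 Fe → 2.0000 mol FeO per formula unit; M(FeO) = 71.844, so FeO mass = 143.688 g.
143.688/851.852 × 100 = 16.87 wt%.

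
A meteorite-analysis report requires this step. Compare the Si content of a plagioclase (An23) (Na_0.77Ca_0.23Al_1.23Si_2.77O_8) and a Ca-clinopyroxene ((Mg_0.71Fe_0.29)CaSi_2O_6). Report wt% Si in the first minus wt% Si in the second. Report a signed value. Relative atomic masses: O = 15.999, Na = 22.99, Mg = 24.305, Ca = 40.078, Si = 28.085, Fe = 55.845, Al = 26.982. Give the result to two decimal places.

First mineral: 77.795 g Si in 265.896 g formula = 29.26 wt% Si.
Second mineral: 56.170 g Si in 225.694 g formula = 24.89 wt% Si.
29.26% − 24.89% gives a difference of 4.37 percentage points.

4.37 percentage points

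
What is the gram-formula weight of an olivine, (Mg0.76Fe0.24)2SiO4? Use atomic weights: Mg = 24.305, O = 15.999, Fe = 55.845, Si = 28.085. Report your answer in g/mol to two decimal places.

155.83 g/mol

M = 1.52·24.305 + 0.48·55.845 + 1·28.085 + 4·15.999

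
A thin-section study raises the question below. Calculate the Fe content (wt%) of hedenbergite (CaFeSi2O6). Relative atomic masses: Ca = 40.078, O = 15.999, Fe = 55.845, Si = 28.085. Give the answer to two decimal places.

22.51 wt%

M(CaFeSi2O6) = 248.087 g/mol.
Fe contributes 1 × 55.845 = 55.845 g per mole.
55.845/248.087 = 0.2251 → 22.51%.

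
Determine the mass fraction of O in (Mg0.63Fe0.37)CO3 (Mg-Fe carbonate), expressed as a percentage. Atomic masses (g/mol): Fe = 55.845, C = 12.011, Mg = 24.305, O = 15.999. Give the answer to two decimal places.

50.01 mass %

M((Mg0.63Fe0.37)CO3) = 95.983 g/mol.
O contributes 3 × 15.999 = 47.997 g per mole.
47.997/95.983 = 0.5001 → 50.01%.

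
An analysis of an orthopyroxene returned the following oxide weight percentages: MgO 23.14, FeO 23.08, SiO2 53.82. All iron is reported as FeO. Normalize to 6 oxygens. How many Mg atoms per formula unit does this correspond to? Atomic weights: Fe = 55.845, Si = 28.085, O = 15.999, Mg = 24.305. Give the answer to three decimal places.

1.282 Mg apfu

23.14 wt% MgO ÷ 40.304 g/mol = 0.57414 mol, giving 0.57414 Mg and 0.57414 O.
23.08 wt% FeO ÷ 71.844 g/mol = 0.32125 mol, giving 0.32125 Fe and 0.32125 O.
53.82 wt% SiO2 ÷ 60.083 g/mol = 0.89576 mol, giving 0.89576 Si and 1.79152 O.
Oxygen sums to 2.68691; scaling by 6/2.68691 = 2.23305 puts the formula on 6 O.
Mg: 0.57414 × 2.23305 = 1.282 atoms per formula unit.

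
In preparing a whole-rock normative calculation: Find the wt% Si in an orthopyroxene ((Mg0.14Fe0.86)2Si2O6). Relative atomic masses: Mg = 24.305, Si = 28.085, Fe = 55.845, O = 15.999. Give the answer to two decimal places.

M((Mg0.14Fe0.86)2Si2O6) = 255.023 g/mol.
Si contributes 2 × 28.085 = 56.170 g per mole.
56.170/255.023 = 0.2203 → 22.03%.

22.03 mass %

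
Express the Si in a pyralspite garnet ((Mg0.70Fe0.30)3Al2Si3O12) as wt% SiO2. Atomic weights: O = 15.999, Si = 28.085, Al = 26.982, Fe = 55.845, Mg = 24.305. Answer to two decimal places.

Molar mass of (Mg0.70Fe0.30)3Al2Si3O12 = 2.10·24.305 + 0.90·55.845 + 2·26.982 + 3·28.085 + 12·15.999 = 431.508 g/mol.
Each formula unit contains 3 Si, equivalent to 3/1 = 3.0000 mol SiO2.
M(SiO2) = 1×28.085 + 2×15.999 = 60.083 g/mol.
Mass of SiO2 per formula unit = 3.0000 × 60.083 = 180.249 g.
SiO2 wt% = 180.249 / 431.508 × 100 = 41.77%.

41.77 wt%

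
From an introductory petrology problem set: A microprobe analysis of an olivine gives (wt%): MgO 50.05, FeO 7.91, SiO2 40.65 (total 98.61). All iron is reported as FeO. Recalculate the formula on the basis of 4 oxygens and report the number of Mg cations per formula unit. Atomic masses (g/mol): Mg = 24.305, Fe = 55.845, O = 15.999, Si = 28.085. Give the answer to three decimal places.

1.836 Mg apfu

50.05 wt% MgO ÷ 40.304 g/mol = 1.24181 mol, giving 1.24181 Mg and 1.24181 O.
7.91 wt% FeO ÷ 71.844 g/mol = 0.11010 mol, giving 0.11010 Fe and 0.11010 O.
40.65 wt% SiO2 ÷ 60.083 g/mol = 0.67656 mol, giving 0.67656 Si and 1.35312 O.
Oxygen sums to 2.70503; scaling by 4/2.70503 = 1.47873 puts the formula on 4 O.
Mg: 1.24181 × 1.47873 = 1.836 atoms per formula unit.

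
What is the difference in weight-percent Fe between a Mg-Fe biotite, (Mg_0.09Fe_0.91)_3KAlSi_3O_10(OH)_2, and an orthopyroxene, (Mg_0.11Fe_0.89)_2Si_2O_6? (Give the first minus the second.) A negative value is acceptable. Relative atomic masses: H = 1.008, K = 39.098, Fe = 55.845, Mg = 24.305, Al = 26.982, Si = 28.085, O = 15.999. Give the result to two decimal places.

Fe in (Mg_0.09Fe_0.91)_3KAlSi_3O_10(OH)_2: molar mass 503.358 g/mol; 2.73×55.845 = 152.457 g → 30.29 wt%.
Fe in (Mg_0.11Fe_0.89)_2Si_2O_6: molar mass 256.915 g/mol; 1.78×55.845 = 99.404 g → 38.69 wt%.
Difference = 30.29 − 38.69 = -8.40 percentage points.

-8.40 percentage points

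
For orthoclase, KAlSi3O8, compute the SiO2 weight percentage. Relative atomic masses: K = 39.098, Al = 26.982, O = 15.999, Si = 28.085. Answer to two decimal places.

64.76 wt%

Formula mass = 278.327 g/mol.
3 Si → 3.0000 mol SiO2 per formula unit; M(SiO2) = 60.083, so SiO2 mass = 180.249 g.
180.249/278.327 × 100 = 64.76 wt%.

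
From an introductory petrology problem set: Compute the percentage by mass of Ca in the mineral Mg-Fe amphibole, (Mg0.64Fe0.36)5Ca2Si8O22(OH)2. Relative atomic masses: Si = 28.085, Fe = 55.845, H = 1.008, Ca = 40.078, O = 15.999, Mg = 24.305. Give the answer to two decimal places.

9.22 mass %

M((Mg0.64Fe0.36)5Ca2Si8O22(OH)2) = 869.125 g/mol.
Ca contributes 2 × 40.078 = 80.156 g per mole.
80.156/869.125 = 0.0922 → 9.22%.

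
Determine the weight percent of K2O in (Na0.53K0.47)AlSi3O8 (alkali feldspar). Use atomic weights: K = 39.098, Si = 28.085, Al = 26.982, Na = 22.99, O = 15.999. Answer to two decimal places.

8.20 wt%

M((Na0.53K0.47)AlSi3O8) = 269.790 g/mol; M(K2O) = 94.195 g/mol.
Moles K2O per formula unit = 0.47 K ÷ 2 = 0.2350.
K2O fraction = (0.2350 × 94.195) / 269.790 = 22.136/269.790 = 0.0820.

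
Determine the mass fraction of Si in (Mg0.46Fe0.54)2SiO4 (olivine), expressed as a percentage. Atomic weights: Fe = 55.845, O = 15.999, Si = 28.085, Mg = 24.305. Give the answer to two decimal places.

16.07 weight percent

Molar mass of (Mg0.46Fe0.54)2SiO4: 0.92×24.305 + 1.08×55.845 + 1×28.085 + 4×15.999 = 174.754 g/mol.
Mass of Si per formula unit: 1 × 28.085 = 28.085 g.
Weight fraction Si = 28.085 / 174.754 = 0.1607.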